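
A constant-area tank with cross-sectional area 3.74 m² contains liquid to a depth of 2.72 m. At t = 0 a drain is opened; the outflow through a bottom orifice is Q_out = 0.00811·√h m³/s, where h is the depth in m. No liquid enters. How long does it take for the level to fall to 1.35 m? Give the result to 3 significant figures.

449 s

A dh/dt = −Q_out = −0.00811 √h.
This is separable: 2 d(√h)/dt = −0.00811/A, so √h = √h₀ − (0.00811/(2A)) t.
t = 2A(√h₀ − √h)/0.00811 = 2·3.74·(√2.72 − √1.35)/0.00811
  = 7.4800 × (1.6492 − 1.1619) / 0.00811 = 449.49 s.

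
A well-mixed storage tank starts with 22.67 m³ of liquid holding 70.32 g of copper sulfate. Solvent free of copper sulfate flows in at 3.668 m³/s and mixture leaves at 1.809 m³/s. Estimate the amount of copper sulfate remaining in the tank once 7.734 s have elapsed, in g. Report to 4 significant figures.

43.60 g

Total volume: dV/dt = Q_in − Q_out = 1.85900 m³/s, so V(t) = 22.67 + 1.85900 t and V(7.734) = 37.0475 m³.
Solute balance: dm/dt = 0 − Q_out C = −Q_out m/V(t).
dm/m = −Q_out dt/(V₀ + 1.85900 t); integrating gives ln(m/m₀) = −(Q_out/(Q_in−Q_out)) ln(V/V₀).
m = m₀ (V₀/V)^(Q_out/(Q_in−Q_out)) = 70.32 × (22.67/37.0475)^(0.973104) = 43.6022 g.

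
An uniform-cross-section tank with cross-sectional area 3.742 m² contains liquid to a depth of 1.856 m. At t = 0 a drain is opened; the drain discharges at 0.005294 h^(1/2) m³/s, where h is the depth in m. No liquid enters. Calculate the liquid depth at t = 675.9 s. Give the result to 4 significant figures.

0.7819 m

Accumulation of liquid (constant cross-section A): A dh/dt = −0.005294 √h.
This is separable: 2 d(√h)/dt = −0.005294/A, so √h = √h₀ − (0.005294/(2A)) t.
√h = √1.856 − 0.005294·675.9/(2·3.742) = 1.36235 − 0.478115 = 0.884236.
h = 0.884236² = 0.781873 m.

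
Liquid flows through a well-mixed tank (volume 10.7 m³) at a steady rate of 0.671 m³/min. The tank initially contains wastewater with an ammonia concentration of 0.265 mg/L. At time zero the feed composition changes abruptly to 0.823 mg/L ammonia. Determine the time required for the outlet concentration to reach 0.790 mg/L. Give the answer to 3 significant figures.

Unsteady species balance (constant V, well mixed): V dC/dt = Q(C_in − C), so τ = V/Q = 15.946 min.
C(t) = C_in + (C₀ − C_in) e^(−t/τ). Set C = 0.790 and solve for t:
e^(−t/τ) = (C − C_in)/(C₀ − C_in) = (0.790 − 0.823)/(0.265 − 0.823) = 0.059140
t = −τ ln(…) = 15.946 × 2.8279 = 45.094 min.

45.1 min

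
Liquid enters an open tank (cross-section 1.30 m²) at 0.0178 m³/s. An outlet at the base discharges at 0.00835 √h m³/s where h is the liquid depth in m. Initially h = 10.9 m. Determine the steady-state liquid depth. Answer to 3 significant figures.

A dh/dt = Q_in − 0.00835 √h. Steady state requires inflow = outflow:
Q_in = 0.00835 √h_ss ⇒ √h_ss = 0.0178/0.00835 = 2.1317.
h_ss = 2.1317² = 4.5443 m. (Since h₀ = 10.9 m > h_ss, the level will fall toward this value.)

4.54 m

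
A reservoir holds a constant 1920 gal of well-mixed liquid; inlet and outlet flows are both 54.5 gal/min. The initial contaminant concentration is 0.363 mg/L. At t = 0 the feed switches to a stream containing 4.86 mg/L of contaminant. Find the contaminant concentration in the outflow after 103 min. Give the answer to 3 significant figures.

4.62 mg/L

Mass balance on the solute (V constant): V dC/dt = Q(C_in − C).
Rewrite as dC/dt + C/τ = C_in/τ, τ = V/Q = 35.229 min.
This is linear first-order; C(t) = C_in + (C₀ − C_in) e^(−t/τ).
C(103) = 4.86 + (0.363 − 4.86)·e^(−103/35.229) = 4.86 + (-4.4970)·0.053735 = 4.6184 mg/L.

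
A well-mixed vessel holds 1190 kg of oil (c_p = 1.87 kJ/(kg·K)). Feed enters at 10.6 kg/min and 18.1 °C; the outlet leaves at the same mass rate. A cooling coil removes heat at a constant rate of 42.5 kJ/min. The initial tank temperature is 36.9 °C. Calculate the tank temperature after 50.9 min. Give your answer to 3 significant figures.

29.3 °C

M c_p dT/dt = ṁ c_p (T_in − T) − Q̇.
τ = M/ṁ = 112.26 min; T_ss = T_in − Q̇/(ṁ c_p) = 18.1 − 42.5/(10.6·1.87) = 15.956 °C.
T approaches T_ss exponentially: T(t) = T_ss + (T₀ − T_ss) e^(−t/τ).
T(50.9) = 15.956 + (20.944)·e^(−50.9/112.26) = 15.956 + (20.944)·0.63547 = 29.265 °C.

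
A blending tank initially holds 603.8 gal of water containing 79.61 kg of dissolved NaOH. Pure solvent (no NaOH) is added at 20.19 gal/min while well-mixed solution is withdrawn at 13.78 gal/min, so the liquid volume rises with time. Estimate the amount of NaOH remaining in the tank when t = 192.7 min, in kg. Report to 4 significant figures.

Let m(t) be the amount of NaOH. Volume: V(t) = V₀ + (Q_in − Q_out) t = 603.8 + 6.41000 t; V(192.7) = 1839.01 gal.
No NaOH enters, so dm/dt = −Q_out · (m/V).
dm/m = −Q_out dt/(V₀ + 6.41000 t); integrating gives ln(m/m₀) = −(Q_out/(Q_in−Q_out)) ln(V/V₀).
m = m₀ (V₀/V)^(Q_out/(Q_in−Q_out)) = 79.61 × (603.8/1839.01)^(2.14977) = 7.26351 kg.

7.264 kg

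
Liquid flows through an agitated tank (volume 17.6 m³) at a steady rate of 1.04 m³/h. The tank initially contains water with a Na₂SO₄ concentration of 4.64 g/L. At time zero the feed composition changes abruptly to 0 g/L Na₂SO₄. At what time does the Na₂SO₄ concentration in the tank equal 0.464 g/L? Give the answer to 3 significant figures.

39.0 h

Species balance: V dC/dt = Q(C_in − C) ⇒ τ = V/Q = 16.923 h.
C(t) = C_in + (C₀ − C_in) e^(−t/τ). Set C = 0.464 and solve for t:
e^(−t/τ) = (C − C_in)/(C₀ − C_in) = (0.464 − 0)/(4.64 − 0) = 0.10000
t = −τ ln(…) = 16.923 × 2.3026 = 38.967 h.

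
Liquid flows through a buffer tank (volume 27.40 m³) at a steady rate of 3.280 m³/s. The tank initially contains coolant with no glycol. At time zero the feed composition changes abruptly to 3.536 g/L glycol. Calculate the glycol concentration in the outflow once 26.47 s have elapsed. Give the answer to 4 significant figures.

3.387 g/L

Transient balance on the dissolved component: V dC/dt = Q(C_in − C).
Rewrite as dC/dt + C/τ = C_in/τ, τ = V/Q = 8.35366 s.
Integrating: C(t) = C_in + (C₀ − C_in) e^(−t/τ).
C(26.47) = 3.536 + (0 − 3.536)·e^(−26.47/8.35366) = 3.536 + (-3.53600)·0.0420594 = 3.38728 g/L.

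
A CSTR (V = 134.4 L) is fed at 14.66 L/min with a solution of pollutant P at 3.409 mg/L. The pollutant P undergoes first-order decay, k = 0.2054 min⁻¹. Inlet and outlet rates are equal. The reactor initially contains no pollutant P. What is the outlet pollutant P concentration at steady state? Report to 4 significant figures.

Species balance: V dC/dt = Q C_in − Q C − k V C.
At steady state: 0 = Q C_in − (Q + kV) C_ss, so C_ss = Q C_in/(Q + kV).
C_ss = 14.66·3.409/(14.66 + 0.2054·134.4) = 49.9759/42.2658 = 1.18242 mg/L.

1.182 mg/L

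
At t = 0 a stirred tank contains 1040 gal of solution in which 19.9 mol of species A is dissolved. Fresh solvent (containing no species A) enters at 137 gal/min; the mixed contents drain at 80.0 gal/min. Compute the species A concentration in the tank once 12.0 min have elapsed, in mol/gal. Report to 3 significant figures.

Total volume: dV/dt = Q_in − Q_out = 57.000 gal/min, so V(t) = 1040 + 57.000 t and V(12.0) = 1724.0 gal.
Species balance (pure solvent in): dm/dt = −Q_out · m/V(t).
dm/m = −Q_out dt/(V₀ + 57.000 t); integrating gives ln(m/m₀) = −(Q_out/(Q_in−Q_out)) ln(V/V₀).
m = m₀ (V₀/V)^(Q_out/(Q_in−Q_out)) = 19.9 × (1040/1724.0)^(1.4035) = 9.7899 mol.
C = m/V = 9.7899/1724.0 = 0.0056786 mol/gal.

0.00568 mol/gal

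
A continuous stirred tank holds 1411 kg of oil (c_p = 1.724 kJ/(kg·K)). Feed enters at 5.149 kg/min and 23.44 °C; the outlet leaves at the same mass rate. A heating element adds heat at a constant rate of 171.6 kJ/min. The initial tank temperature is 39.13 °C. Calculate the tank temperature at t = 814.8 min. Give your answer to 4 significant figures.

M c_p dT/dt = ṁ c_p (T_in − T) + Q̇.
τ = M/ṁ = 274.034 min; T_ss = T_in + Q̇/(ṁ c_p) = 23.44 + 171.6/(5.149·1.724) = 42.7711 °C.
Integrating: T(t) = T_ss + (T₀ − T_ss) e^(−t/τ).
T(814.8) = 42.7711 + (-3.64113)·e^(−814.8/274.034) = 42.7711 + (-3.64113)·0.0511314 = 42.5849 °C.

42.58 °C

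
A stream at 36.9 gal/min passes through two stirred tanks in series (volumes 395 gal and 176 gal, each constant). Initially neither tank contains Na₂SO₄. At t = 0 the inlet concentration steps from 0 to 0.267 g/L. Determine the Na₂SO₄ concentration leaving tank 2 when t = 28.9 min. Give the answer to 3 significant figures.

Time constants: τᵢ = Vᵢ/Q for each well-mixed tank.
τ₁ = 395/36.9 = 10.705 min; τ₂ = 176/36.9 = 4.7696 min.
Tank 1: C₁ = C_in(1 − e^(−t/τ₁)). Tank 2 (τ₁ ≠ τ₂): C₂ = C_in[1 − (τ₁ e^(−t/τ₁) − τ₂ e^(−t/τ₂))/(τ₁ − τ₂)].
At t = 28.9: e^(−t/τ₁) = 0.067221, e^(−t/τ₂) = 0.0023364.
C₂ = 0.267·[1 − (10.705·0.067221 − 4.7696·0.0023364)/(5.9350)] = 0.267·0.88063 = 0.23513 g/L.

0.235 g/L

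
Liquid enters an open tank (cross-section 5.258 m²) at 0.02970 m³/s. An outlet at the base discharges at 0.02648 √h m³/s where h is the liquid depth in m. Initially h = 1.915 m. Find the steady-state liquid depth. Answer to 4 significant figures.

1.258 m

Unsteady balance on liquid volume: A dh/dt = Q_in − 0.02648 √h. At steady state dh/dt = 0:
Q_in = 0.02648 √h_ss ⇒ √h_ss = 0.02970/0.02648 = 1.12160.
h_ss = 1.12160² = 1.25799 m. (Since h₀ = 1.915 m > h_ss, the level will fall toward this value.)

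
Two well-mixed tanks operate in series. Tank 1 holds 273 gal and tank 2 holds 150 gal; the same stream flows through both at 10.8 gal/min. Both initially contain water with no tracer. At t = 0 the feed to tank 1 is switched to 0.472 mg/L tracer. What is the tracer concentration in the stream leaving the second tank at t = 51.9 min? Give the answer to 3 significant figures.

Time constants: τᵢ = Vᵢ/Q for each well-mixed tank.
τ₁ = 273/10.8 = 25.278 min; τ₂ = 150/10.8 = 13.889 min.
Solving the cascade with C₁(0)=C₂(0)=0 gives C₂(t) = C_in[1 − (τ₁ e^(−t/τ₁) − τ₂ e^(−t/τ₂))/(τ₁ − τ₂)].
At t = 51.9: e^(−t/τ₁) = 0.12833, e^(−t/τ₂) = 0.023830.
C₂ = 0.472·[1 − (25.278·0.12833 − 13.889·0.023830)/(11.389)] = 0.472·0.74424 = 0.35128 mg/L.

0.351 mg/L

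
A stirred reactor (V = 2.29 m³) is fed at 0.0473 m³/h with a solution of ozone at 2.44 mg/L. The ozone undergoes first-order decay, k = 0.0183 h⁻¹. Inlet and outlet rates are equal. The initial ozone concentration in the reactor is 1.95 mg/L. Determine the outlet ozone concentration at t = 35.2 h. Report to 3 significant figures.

Accumulation = in − out − consumed: V dC/dt = Q C_in − Q C − k V C.
dC/dt = (Q/V) C_in − (Q/V + k) C; effective rate a = Q/V + k = 0.020655 + 0.0183 = 0.038955 h⁻¹.
C_ss = Q C_in/(Q + kV) = 1.2938 mg/L; C(t) = C_ss + (C₀ − C_ss) e^(−a t).
C(35.2) = 1.2938 + (0.65625)·e^(−0.038955·35.2) = 1.2938 + (0.65625)·0.25380 = 1.4603 mg/L.

1.46 mg/L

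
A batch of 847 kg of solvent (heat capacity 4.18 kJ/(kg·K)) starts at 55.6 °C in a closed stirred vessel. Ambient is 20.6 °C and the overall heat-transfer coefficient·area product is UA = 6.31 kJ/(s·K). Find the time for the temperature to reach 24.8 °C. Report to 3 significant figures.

M c_p dT/dt = −UA(T − T_amb).
τ = M c_p/UA = 561.09 s; T_ss = T_amb = 20.600 °C.
T(t) = T_ss + (T₀ − T_ss)e^(−t/τ); set T = 24.8:
t = −τ ln[(T − T_ss)/(T₀ − T_ss)] = −561.09 · ln(0.12000) = 1189.7 s.

1190 s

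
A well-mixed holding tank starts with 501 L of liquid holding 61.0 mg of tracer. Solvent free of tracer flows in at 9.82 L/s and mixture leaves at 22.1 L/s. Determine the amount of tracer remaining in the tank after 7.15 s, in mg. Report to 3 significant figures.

Total volume: dV/dt = Q_in − Q_out = -12.280 L/s, so V(t) = 501 − 12.280 t and V(7.15) = 413.20 L.
Solute balance: dm/dt = 0 − Q_out C = −Q_out m/V(t).
dm/m = −Q_out dt/(V₀ − 12.280 t); integrating gives ln(m/m₀) = −(Q_out/(Q_in−Q_out)) ln(V/V₀).
m = m₀ (V₀/V)^(Q_out/(Q_in−Q_out)) = 61.0 × (501/413.20)^(-1.7997) = 43.125 mg.

43.1 mg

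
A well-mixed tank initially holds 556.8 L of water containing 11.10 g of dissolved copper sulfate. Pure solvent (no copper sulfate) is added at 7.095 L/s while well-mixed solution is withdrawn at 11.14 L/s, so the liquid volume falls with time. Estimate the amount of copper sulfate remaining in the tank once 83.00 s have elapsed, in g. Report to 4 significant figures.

0.8719 g

Total volume: dV/dt = Q_in − Q_out = -4.04500 L/s, so V(t) = 556.8 − 4.04500 t and V(83.00) = 221.065 L.
Solute balance: dm/dt = 0 − Q_out C = −Q_out m/V(t).
Separate: dm/m = −Q_out dt/V(t) ⇒ ln(m/m₀) = −(Q_out/(Q_in−Q_out)) ln(V/V₀).
m = m₀ (V₀/V)^(Q_out/(Q_in−Q_out)) = 11.10 × (556.8/221.065)^(-2.75402) = 0.871903 g.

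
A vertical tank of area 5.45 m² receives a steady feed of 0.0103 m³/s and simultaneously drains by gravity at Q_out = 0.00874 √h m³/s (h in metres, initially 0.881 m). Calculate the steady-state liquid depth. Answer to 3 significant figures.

Level balance: A dh/dt = 0.0103 − 0.00874 √h. Setting dh/dt = 0:
Q_in = 0.00874 √h_ss ⇒ √h_ss = 0.0103/0.00874 = 1.1785.
h_ss = 1.1785² = 1.3888 m. (Since h₀ = 0.881 m < h_ss, the level will rise toward this value.)

1.39 m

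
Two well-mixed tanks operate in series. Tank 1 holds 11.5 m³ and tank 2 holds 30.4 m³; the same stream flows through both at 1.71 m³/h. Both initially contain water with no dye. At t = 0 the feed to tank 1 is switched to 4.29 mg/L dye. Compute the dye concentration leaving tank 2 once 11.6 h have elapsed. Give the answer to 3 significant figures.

1.16 mg/L

Each tank obeys Vᵢ dCᵢ/dt = Q(Cᵢ₋₁ − Cᵢ), so τᵢ = Vᵢ/Q.
τ₁ = 11.5/1.71 = 6.7251 h; τ₂ = 30.4/1.71 = 17.778 h.
Tank 1: C₁ = C_in(1 − e^(−t/τ₁)). Tank 2 (τ₁ ≠ τ₂): C₂ = C_in[1 − (τ₁ e^(−t/τ₁) − τ₂ e^(−t/τ₂))/(τ₁ − τ₂)].
At t = 11.6: e^(−t/τ₁) = 0.17820, e^(−t/τ₂) = 0.52074.
C₂ = 4.29·[1 − (6.7251·0.17820 − 17.778·0.52074)/(-11.053)] = 4.29·0.27083 = 1.1619 mg/L.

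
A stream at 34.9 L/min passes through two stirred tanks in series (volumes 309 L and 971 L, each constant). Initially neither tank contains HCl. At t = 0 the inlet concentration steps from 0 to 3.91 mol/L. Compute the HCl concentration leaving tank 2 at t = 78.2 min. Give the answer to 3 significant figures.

3.57 mol/L

Species balance on tank i: dCᵢ/dt = (Cᵢ₋₁ − Cᵢ)/τᵢ with τᵢ = Vᵢ/Q.
τ₁ = 309/34.9 = 8.8539 min; τ₂ = 971/34.9 = 27.822 min.
Solving the cascade with C₁(0)=C₂(0)=0 gives C₂(t) = C_in[1 − (τ₁ e^(−t/τ₁) − τ₂ e^(−t/τ₂))/(τ₁ − τ₂)].
At t = 78.2: e^(−t/τ₁) = 0.00014594, e^(−t/τ₂) = 0.060163.
C₂ = 3.91·[1 − (8.8539·0.00014594 − 27.822·0.060163)/(-18.968)] = 3.91·0.91182 = 3.5652 mol/L.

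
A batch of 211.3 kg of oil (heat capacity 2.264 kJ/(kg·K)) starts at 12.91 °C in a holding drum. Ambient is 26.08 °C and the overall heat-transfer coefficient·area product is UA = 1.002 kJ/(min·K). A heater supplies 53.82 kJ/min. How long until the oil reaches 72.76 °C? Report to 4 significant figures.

Lumped-capacitance energy balance: M c_p dT/dt = UA(T_amb − T) + Q̇.
τ = M c_p/UA = 477.428 min; T_ss = T_amb + Q̇/UA = 26.08 + 53.82/1.002 = 79.7926 °C.
T(t) = T_ss + (T₀ − T_ss)e^(−t/τ); set T = 72.76:
t = −τ ln[(T − T_ss)/(T₀ − T_ss)] = −477.428 · ln(0.105148) = 1075.35 min.

1075 min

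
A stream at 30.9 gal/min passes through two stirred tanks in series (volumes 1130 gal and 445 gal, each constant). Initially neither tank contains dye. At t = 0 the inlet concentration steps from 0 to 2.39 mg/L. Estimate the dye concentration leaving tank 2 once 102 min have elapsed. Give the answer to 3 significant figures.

2.15 mg/L

Each tank obeys Vᵢ dCᵢ/dt = Q(Cᵢ₋₁ − Cᵢ), so τᵢ = Vᵢ/Q.
τ₁ = 1130/30.9 = 36.570 min; τ₂ = 445/30.9 = 14.401 min.
Solving the cascade with C₁(0)=C₂(0)=0 gives C₂(t) = C_in[1 − (τ₁ e^(−t/τ₁) − τ₂ e^(−t/τ₂))/(τ₁ − τ₂)].
At t = 102: e^(−t/τ₁) = 0.061470, e^(−t/τ₂) = 0.00083951.
C₂ = 2.39·[1 − (36.570·0.061470 − 14.401·0.00083951)/(22.168)] = 2.39·0.89914 = 2.1489 mg/L.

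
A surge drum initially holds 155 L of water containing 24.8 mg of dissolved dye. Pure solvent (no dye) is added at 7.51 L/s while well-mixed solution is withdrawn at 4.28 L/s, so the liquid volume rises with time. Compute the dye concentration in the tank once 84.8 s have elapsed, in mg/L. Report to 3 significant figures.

0.0150 mg/L

Let m(t) be the amount of dye. Volume: V(t) = V₀ + (Q_in − Q_out) t = 155 + 3.2300 t; V(84.8) = 428.90 L.
Solute balance: dm/dt = 0 − Q_out C = −Q_out m/V(t).
Separate: dm/m = −Q_out dt/V(t) ⇒ ln(m/m₀) = −(Q_out/(Q_in−Q_out)) ln(V/V₀).
m = m₀ (V₀/V)^(Q_out/(Q_in−Q_out)) = 24.8 × (155/428.90)^(1.3251) = 6.4377 mg.
C = m/V = 6.4377/428.90 = 0.015010 mg/L.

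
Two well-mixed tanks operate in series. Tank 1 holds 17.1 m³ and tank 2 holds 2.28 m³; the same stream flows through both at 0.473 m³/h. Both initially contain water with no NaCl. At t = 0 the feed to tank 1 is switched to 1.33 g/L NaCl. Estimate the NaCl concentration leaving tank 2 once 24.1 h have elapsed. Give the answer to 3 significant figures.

Time constants: τᵢ = Vᵢ/Q for each well-mixed tank.
τ₁ = 17.1/0.473 = 36.152 h; τ₂ = 2.28/0.473 = 4.8203 h.
Solving the cascade with C₁(0)=C₂(0)=0 gives C₂(t) = C_in[1 − (τ₁ e^(−t/τ₁) − τ₂ e^(−t/τ₂))/(τ₁ − τ₂)].
At t = 24.1: e^(−t/τ₁) = 0.51344, e^(−t/τ₂) = 0.0067400.
C₂ = 1.33·[1 − (36.152·0.51344 − 4.8203·0.0067400)/(31.332)] = 1.33·0.40861 = 0.54345 g/L.

0.543 g/L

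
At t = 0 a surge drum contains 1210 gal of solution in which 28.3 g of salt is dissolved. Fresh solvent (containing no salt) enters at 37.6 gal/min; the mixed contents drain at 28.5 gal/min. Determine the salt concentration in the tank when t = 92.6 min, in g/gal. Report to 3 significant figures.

Let m(t) be the amount of salt. Volume: V(t) = V₀ + (Q_in − Q_out) t = 1210 + 9.1000 t; V(92.6) = 2052.7 gal.
Species balance (pure solvent in): dm/dt = −Q_out · m/V(t).
Separate: dm/m = −Q_out dt/V(t) ⇒ ln(m/m₀) = −(Q_out/(Q_in−Q_out)) ln(V/V₀).
m = m₀ (V₀/V)^(Q_out/(Q_in−Q_out)) = 28.3 × (1210/2052.7)^(3.1319) = 5.4066 g.
C = m/V = 5.4066/2052.7 = 0.0026339 g/gal.

0.00263 g/gal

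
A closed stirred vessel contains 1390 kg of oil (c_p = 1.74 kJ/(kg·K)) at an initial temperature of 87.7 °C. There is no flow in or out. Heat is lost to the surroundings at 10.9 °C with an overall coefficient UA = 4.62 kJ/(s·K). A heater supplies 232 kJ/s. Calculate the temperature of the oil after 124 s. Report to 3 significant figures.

82.1 °C

Lumped-capacitance energy balance: M c_p dT/dt = UA(T_amb − T) + Q̇.
dT/dt = (T_ss − T)/τ with T_ss = T_amb + Q̇/UA = 10.9 + 232/4.62 = 61.116 °C, τ = M c_p/UA = 1390·1.74/4.62 = 523.51 s.
Integrating: T(t) = T_ss + (T₀ − T_ss) e^(−t/τ).
T(124) = 61.116 + (26.584)·0.78910 = 82.093 °C.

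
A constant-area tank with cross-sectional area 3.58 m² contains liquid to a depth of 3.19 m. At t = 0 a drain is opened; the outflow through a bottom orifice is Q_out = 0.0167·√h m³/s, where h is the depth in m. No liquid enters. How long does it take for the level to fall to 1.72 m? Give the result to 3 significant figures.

Accumulation of liquid (constant cross-section A): A dh/dt = −0.0167 √h.
Separate and integrate: 2(√h − √h₀) = −(0.0167/A) t.
t = 2A(√h₀ − √h)/0.0167 = 2·3.58·(√3.19 − √1.72)/0.0167
  = 7.1600 × (1.7861 − 1.3115) / 0.0167 = 203.47 s.

203 s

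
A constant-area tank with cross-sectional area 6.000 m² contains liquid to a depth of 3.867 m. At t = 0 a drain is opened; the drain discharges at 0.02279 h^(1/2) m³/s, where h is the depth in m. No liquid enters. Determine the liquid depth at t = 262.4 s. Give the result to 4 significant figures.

2.155 m

A dh/dt = −Q_out = −0.02279 √h.
Separate and integrate: 2(√h − √h₀) = −(0.02279/A) t.
√h = √3.867 − 0.02279·262.4/(2·6.000) = 1.96647 − 0.498341 = 1.46813.
h = 1.46813² = 2.15540 m.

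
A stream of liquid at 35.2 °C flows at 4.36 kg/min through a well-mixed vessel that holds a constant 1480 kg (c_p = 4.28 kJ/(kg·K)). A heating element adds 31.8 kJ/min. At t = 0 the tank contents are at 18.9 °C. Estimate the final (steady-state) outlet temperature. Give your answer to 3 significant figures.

36.9 °C

M c_p dT/dt = ṁ c_p (T_in − T) + Q̇.
At steady state dT/dt = 0 ⇒ T_ss = T_in + Q̇/(ṁ c_p) = 35.2 + 31.8/(4.36·4.28) = 36.904 °C.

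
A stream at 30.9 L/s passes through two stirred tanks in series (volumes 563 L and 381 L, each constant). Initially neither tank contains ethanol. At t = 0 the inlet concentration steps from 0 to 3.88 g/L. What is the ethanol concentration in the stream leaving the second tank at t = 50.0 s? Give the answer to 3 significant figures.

3.25 g/L

Species balance on tank i: dCᵢ/dt = (Cᵢ₋₁ − Cᵢ)/τᵢ with τᵢ = Vᵢ/Q.
τ₁ = 563/30.9 = 18.220 s; τ₂ = 381/30.9 = 12.330 s.
Tank 1: C₁ = C_in(1 − e^(−t/τ₁)). Tank 2 (τ₁ ≠ τ₂): C₂ = C_in[1 − (τ₁ e^(−t/τ₁) − τ₂ e^(−t/τ₂))/(τ₁ − τ₂)].
At t = 50.0: e^(−t/τ₁) = 0.064298, e^(−t/τ₂) = 0.017333.
C₂ = 3.88·[1 − (18.220·0.064298 − 12.330·0.017333)/(5.8900)] = 3.88·0.83739 = 3.2491 g/L.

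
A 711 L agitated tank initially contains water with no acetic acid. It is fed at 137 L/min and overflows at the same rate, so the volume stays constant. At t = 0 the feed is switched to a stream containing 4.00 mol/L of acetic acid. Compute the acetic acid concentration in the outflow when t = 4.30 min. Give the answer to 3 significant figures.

Unsteady species balance (constant V, well mixed): V dC/dt = Q(C_in − C).
Time constant τ = V/Q = 711/137 = 5.1898 min.
Integrating: C(t) = C_in + (C₀ − C_in) e^(−t/τ).
C(4.30) = 4.00 + (0 − 4.00)·e^(−4.30/5.1898) = 4.00 + (-4.0000)·0.43668 = 2.2533 mol/L.

2.25 mol/L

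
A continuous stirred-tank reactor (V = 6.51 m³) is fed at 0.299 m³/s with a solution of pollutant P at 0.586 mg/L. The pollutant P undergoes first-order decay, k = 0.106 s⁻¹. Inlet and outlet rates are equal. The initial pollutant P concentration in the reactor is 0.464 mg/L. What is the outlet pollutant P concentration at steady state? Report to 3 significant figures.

0.177 mg/L

V dC/dt = Q(C_in − C) − k V C.
At steady state: 0 = Q C_in − (Q + kV) C_ss, so C_ss = Q C_in/(Q + kV).
C_ss = 0.299·0.586/(0.299 + 0.106·6.51) = 0.17521/0.98906 = 0.17715 mg/L.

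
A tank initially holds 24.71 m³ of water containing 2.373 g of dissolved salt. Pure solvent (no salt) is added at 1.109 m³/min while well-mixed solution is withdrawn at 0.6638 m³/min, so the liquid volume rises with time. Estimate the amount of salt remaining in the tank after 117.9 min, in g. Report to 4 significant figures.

Total volume: dV/dt = Q_in − Q_out = 0.445200 m³/min, so V(t) = 24.71 + 0.445200 t and V(117.9) = 77.1991 m³.
Species balance (pure solvent in): dm/dt = −Q_out · m/V(t).
Separate: dm/m = −Q_out dt/V(t) ⇒ ln(m/m₀) = −(Q_out/(Q_in−Q_out)) ln(V/V₀).
m = m₀ (V₀/V)^(Q_out/(Q_in−Q_out)) = 2.373 × (24.71/77.1991)^(1.49102) = 0.434144 g.

0.4341 g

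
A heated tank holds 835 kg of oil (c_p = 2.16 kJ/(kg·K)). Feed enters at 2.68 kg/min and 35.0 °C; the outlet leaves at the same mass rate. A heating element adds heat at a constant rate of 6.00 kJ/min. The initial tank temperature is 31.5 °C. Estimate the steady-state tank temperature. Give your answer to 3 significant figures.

36.0 °C

First-law balance (no shaft work): M c_p dT/dt = ṁ c_p (T_in − T) + 6.00.
At steady state dT/dt = 0 ⇒ T_ss = T_in + Q̇/(ṁ c_p) = 35.0 + 6.00/(2.68·2.16) = 36.036 °C.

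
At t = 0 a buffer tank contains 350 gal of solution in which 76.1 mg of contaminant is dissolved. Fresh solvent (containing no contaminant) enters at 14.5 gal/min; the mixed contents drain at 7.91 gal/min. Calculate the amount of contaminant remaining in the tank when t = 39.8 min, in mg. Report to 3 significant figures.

38.9 mg

Total volume: dV/dt = Q_in − Q_out = 6.5900 gal/min, so V(t) = 350 + 6.5900 t and V(39.8) = 612.28 gal.
Species balance (pure solvent in): dm/dt = −Q_out · m/V(t).
dm/m = −Q_out dt/(V₀ + 6.5900 t); integrating gives ln(m/m₀) = −(Q_out/(Q_in−Q_out)) ln(V/V₀).
m = m₀ (V₀/V)^(Q_out/(Q_in−Q_out)) = 76.1 × (350/612.28)^(1.2003) = 38.891 mg.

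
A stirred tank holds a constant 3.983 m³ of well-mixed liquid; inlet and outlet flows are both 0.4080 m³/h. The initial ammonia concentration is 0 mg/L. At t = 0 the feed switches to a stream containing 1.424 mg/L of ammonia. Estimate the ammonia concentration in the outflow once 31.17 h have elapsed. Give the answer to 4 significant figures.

1.366 mg/L

Transient balance on the dissolved component: V dC/dt = Q(C_in − C).
Rewrite as dC/dt + C/τ = C_in/τ, τ = V/Q = 9.76225 h.
C approaches C_in exponentially: C(t) = C_in + (C₀ − C_in) e^(−t/τ).
C(31.17) = 1.424 + (0 − 1.424)·e^(−31.17/9.76225) = 1.424 + (-1.42400)·0.0410522 = 1.36554 mg/L.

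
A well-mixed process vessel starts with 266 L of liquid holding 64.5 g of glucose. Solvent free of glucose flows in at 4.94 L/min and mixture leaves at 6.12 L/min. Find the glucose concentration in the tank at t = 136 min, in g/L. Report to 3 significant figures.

0.00505 g/L

Total volume: dV/dt = Q_in − Q_out = -1.1800 L/min, so V(t) = 266 − 1.1800 t and V(136) = 105.52 L.
No glucose enters, so dm/dt = −Q_out · (m/V).
dm/m = −Q_out dt/(V₀ − 1.1800 t); integrating gives ln(m/m₀) = −(Q_out/(Q_in−Q_out)) ln(V/V₀).
m = m₀ (V₀/V)^(Q_out/(Q_in−Q_out)) = 64.5 × (266/105.52)^(-5.1864) = 0.53329 g.
C = m/V = 0.53329/105.52 = 0.0050539 g/L.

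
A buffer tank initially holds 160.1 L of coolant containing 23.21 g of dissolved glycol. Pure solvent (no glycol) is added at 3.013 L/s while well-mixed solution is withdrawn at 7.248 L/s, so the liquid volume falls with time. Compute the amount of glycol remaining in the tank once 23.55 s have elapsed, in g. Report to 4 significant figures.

Let m(t) be the amount of glycol. Volume: V(t) = V₀ + (Q_in − Q_out) t = 160.1 − 4.23500 t; V(23.55) = 60.3657 L.
No glycol enters, so dm/dt = −Q_out · (m/V).
Separate: dm/m = −Q_out dt/V(t) ⇒ ln(m/m₀) = −(Q_out/(Q_in−Q_out)) ln(V/V₀).
m = m₀ (V₀/V)^(Q_out/(Q_in−Q_out)) = 23.21 × (160.1/60.3657)^(-1.71145) = 4.37223 g.

4.372 g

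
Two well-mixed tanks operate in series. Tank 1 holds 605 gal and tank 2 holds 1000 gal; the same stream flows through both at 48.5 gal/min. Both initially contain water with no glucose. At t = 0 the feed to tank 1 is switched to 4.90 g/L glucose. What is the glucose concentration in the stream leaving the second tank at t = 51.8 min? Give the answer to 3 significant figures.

4.01 g/L

Time constants: τᵢ = Vᵢ/Q for each well-mixed tank.
τ₁ = 605/48.5 = 12.474 min; τ₂ = 1000/48.5 = 20.619 min.
Solving the cascade with C₁(0)=C₂(0)=0 gives C₂(t) = C_in[1 − (τ₁ e^(−t/τ₁) − τ₂ e^(−t/τ₂))/(τ₁ − τ₂)].
At t = 51.8: e^(−t/τ₁) = 0.015724, e^(−t/τ₂) = 0.081082.
C₂ = 4.90·[1 − (12.474·0.015724 − 20.619·0.081082)/(-8.1443)] = 4.90·0.81881 = 4.0122 g/L.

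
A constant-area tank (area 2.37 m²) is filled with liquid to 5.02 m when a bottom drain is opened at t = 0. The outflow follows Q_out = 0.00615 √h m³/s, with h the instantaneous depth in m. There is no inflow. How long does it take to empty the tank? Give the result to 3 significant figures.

With no inflow, A dh/dt = −0.00615 √h.
Separate and integrate: 2(√h − √h₀) = −(0.00615/A) t.
Tank is empty when √h = 0: t_empty = 2A√h₀/0.00615.
t_empty = 2·2.37·√5.02/0.00615 = 4.7400·2.2405/0.00615 = 1726.9 s.

1730 s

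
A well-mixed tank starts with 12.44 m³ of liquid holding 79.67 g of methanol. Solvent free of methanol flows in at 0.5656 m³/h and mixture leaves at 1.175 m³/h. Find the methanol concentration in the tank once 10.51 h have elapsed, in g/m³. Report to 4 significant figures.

3.273 g/m³

Total volume: dV/dt = Q_in − Q_out = -0.609400 m³/h, so V(t) = 12.44 − 0.609400 t and V(10.51) = 6.03521 m³.
Solute balance: dm/dt = 0 − Q_out C = −Q_out m/V(t).
dm/m = −Q_out dt/(V₀ − 0.609400 t); integrating gives ln(m/m₀) = −(Q_out/(Q_in−Q_out)) ln(V/V₀).
m = m₀ (V₀/V)^(Q_out/(Q_in−Q_out)) = 79.67 × (12.44/6.03521)^(-1.92813) = 19.7522 g.
C = m/V = 19.7522/6.03521 = 3.27283 g/m³.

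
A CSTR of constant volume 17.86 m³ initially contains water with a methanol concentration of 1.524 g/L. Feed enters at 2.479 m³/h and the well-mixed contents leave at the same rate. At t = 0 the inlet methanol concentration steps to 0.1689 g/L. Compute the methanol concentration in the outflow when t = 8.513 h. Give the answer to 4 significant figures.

Species balance on the tank: V dC/dt = Q(C_in − C).
Rewrite as dC/dt + C/τ = C_in/τ, τ = V/Q = 7.20452 h.
Solution: C(t) = C_in + (C₀ − C_in) e^(−t/τ).
C(8.513) = 0.1689 + (1.524 − 0.1689)·e^(−8.513/7.20452) = 0.1689 + (1.35510)·0.306781 = 0.584620 g/L.

0.5846 g/L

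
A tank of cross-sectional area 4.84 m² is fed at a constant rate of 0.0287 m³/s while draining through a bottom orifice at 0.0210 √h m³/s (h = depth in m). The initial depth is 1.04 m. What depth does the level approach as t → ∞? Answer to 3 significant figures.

Level balance: A dh/dt = 0.0287 − 0.0210 √h. Setting dh/dt = 0:
Q_in = 0.0210 √h_ss ⇒ √h_ss = 0.0287/0.0210 = 1.3667.
h_ss = 1.3667² = 1.8678 m. (Since h₀ = 1.04 m < h_ss, the level will rise toward this value.)

1.87 m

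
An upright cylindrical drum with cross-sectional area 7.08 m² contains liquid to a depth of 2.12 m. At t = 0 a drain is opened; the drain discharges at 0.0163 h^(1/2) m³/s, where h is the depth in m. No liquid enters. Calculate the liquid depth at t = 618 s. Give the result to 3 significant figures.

Mass balance (ρ constant): A dh/dt = −0.0163 √h.
Separate and integrate: 2(√h − √h₀) = −(0.0163/A) t.
√h = √2.12 − 0.0163·618/(2·7.08) = 1.4560 − 0.71140 = 0.74462.
h = 0.74462² = 0.55446 m.

0.554 m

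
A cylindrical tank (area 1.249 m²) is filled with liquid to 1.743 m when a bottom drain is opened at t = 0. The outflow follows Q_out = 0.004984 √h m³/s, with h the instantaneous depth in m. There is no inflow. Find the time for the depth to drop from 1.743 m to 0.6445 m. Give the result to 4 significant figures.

A dh/dt = −Q_out = −0.004984 √h.
This is separable: 2 d(√h)/dt = −0.004984/A, so √h = √h₀ − (0.004984/(2A)) t.
t = 2A(√h₀ − √h)/0.004984 = 2·1.249·(√1.743 − √0.6445)/0.004984
  = 2.49800 × (1.32023 − 0.802808) / 0.004984 = 259.333 s.

259.3 s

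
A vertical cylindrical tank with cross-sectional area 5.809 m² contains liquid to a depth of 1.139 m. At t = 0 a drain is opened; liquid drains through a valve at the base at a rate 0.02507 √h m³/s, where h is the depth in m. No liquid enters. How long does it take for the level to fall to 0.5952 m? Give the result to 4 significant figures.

Unsteady balance on liquid volume: A dh/dt = −0.02507 √h.
∫ h^(−1/2) dh = −(0.02507/A) ∫ dt, giving 2√h = 2√h₀ − (0.02507/A) t.
t = 2A(√h₀ − √h)/0.02507 = 2·5.809·(√1.139 − √0.5952)/0.02507
  = 11.6180 × (1.06724 − 0.771492) / 0.02507 = 137.056 s.

137.1 s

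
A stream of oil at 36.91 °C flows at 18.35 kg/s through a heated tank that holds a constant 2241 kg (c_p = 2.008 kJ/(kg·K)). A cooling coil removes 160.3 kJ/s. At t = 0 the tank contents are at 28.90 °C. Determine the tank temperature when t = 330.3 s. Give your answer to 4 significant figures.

32.31 °C

First-law balance (no shaft work): M c_p dT/dt = ṁ c_p (T_in − T) − 160.3.
τ = M/ṁ = 122.125 s; T_ss = T_in − Q̇/(ṁ c_p) = 36.91 − 160.3/(18.35·2.008) = 32.5596 °C.
Integrating: T(t) = T_ss + (T₀ − T_ss) e^(−t/τ).
T(330.3) = 32.5596 + (-3.65955)·e^(−330.3/122.125) = 32.5596 + (-3.65955)·0.0668972 = 32.3147 °C.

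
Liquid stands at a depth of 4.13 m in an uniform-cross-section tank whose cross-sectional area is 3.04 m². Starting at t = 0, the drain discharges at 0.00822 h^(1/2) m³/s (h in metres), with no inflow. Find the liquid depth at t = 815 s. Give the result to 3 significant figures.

0.866 m

With no inflow, A dh/dt = −0.00822 √h.
Separate and integrate: 2(√h − √h₀) = −(0.00822/A) t.
√h = √4.13 − 0.00822·815/(2·3.04) = 2.0322 − 1.1019 = 0.93038.
h = 0.93038² = 0.86561 m.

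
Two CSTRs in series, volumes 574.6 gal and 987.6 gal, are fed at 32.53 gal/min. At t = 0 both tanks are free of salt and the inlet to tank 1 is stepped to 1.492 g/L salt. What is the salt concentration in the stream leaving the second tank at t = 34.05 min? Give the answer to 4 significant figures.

0.6317 g/L

Time constants: τᵢ = Vᵢ/Q for each well-mixed tank.
τ₁ = 574.6/32.53 = 17.6637 min; τ₂ = 987.6/32.53 = 30.3597 min.
Solving the cascade with C₁(0)=C₂(0)=0 gives C₂(t) = C_in[1 − (τ₁ e^(−t/τ₁) − τ₂ e^(−t/τ₂))/(τ₁ − τ₂)].
At t = 34.05: e^(−t/τ₁) = 0.145485, e^(−t/τ₂) = 0.325773.
C₂ = 1.492·[1 − (17.6637·0.145485 − 30.3597·0.325773)/(-12.6960)] = 1.492·0.423395 = 0.631705 g/L.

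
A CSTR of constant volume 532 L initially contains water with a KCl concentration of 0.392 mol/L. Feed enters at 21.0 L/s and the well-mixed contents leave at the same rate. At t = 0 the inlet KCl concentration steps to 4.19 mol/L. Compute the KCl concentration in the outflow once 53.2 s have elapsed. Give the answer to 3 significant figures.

Mass balance on the solute (V constant): V dC/dt = Q(C_in − C).
Time constant τ = V/Q = 532/21.0 = 25.333 s.
C approaches C_in exponentially: C(t) = C_in + (C₀ − C_in) e^(−t/τ).
C(53.2) = 4.19 + (0.392 − 4.19)·e^(−53.2/25.333) = 4.19 + (-3.7980)·0.12246 = 3.7249 mol/L.

3.72 mol/L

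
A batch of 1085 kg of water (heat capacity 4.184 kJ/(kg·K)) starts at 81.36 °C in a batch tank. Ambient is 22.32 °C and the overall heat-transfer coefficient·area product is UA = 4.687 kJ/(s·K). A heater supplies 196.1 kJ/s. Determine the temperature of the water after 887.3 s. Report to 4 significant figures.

M c_p dT/dt = −UA(T − T_amb) + Q̇.
dT/dt = (T_ss − T)/τ with T_ss = T_amb + Q̇/UA = 22.32 + 196.1/4.687 = 64.1591 °C, τ = M c_p/UA = 1085·4.184/4.687 = 968.560 s.
T approaches T_ss exponentially: T(t) = T_ss + (T₀ − T_ss) e^(−t/τ).
T(887.3) = 64.1591 + (17.2009)·0.400075 = 71.0408 °C.

71.04 °C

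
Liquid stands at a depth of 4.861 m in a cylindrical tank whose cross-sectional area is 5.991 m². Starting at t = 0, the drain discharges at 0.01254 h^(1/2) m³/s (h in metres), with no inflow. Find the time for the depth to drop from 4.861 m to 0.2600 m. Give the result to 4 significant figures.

1619 s

A dh/dt = −Q_out = −0.01254 √h.
This is separable: 2 d(√h)/dt = −0.01254/A, so √h = √h₀ − (0.01254/(2A)) t.
t = 2A(√h₀ − √h)/0.01254 = 2·5.991·(√4.861 − √0.2600)/0.01254
  = 11.9820 × (2.20477 − 0.509902) / 0.01254 = 1619.45 s.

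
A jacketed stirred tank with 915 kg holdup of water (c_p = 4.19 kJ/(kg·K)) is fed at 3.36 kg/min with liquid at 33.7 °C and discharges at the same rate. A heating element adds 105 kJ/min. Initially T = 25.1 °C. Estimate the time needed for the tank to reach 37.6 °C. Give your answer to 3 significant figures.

M c_p dT/dt = ṁ c_p (T_in − T) + Q̇.
τ = M/ṁ = 272.32 min; T_ss = T_in + Q̇/(ṁ c_p) = 41.158 °C.
T(t) = T_ss + (T₀ − T_ss) e^(−t/τ). Set T = 37.6:
e^(−t/τ) = (37.6 − 41.158)/(25.1 − 41.158) = 0.22158
t = −272.32 · ln(0.22158) = 410.38 min.

410 min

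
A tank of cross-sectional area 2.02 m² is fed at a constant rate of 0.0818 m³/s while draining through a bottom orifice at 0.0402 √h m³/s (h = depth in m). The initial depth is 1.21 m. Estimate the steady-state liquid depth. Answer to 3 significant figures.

4.14 m

A dh/dt = Q_in − 0.0402 √h. Steady state requires inflow = outflow:
Q_in = 0.0402 √h_ss ⇒ √h_ss = 0.0818/0.0402 = 2.0348.
h_ss = 2.0348² = 4.1405 m. (Since h₀ = 1.21 m < h_ss, the level will rise toward this value.)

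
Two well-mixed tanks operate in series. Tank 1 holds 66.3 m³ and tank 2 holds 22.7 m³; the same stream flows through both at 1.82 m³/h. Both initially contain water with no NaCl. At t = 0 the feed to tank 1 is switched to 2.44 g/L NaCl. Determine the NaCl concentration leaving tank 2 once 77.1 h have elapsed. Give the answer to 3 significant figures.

Species balance on tank i: dCᵢ/dt = (Cᵢ₋₁ − Cᵢ)/τᵢ with τᵢ = Vᵢ/Q.
τ₁ = 66.3/1.82 = 36.429 h; τ₂ = 22.7/1.82 = 12.473 h.
Solving the cascade with C₁(0)=C₂(0)=0 gives C₂(t) = C_in[1 − (τ₁ e^(−t/τ₁) − τ₂ e^(−t/τ₂))/(τ₁ − τ₂)].
At t = 77.1: e^(−t/τ₁) = 0.12046, e^(−t/τ₂) = 0.0020671.
C₂ = 2.44·[1 − (36.429·0.12046 − 12.473·0.0020671)/(23.956)] = 2.44·0.81791 = 1.9957 g/L.

2.00 g/L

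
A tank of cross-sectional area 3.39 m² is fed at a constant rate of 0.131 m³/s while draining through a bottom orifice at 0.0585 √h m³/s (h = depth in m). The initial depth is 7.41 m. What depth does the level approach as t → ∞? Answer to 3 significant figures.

Unsteady balance on liquid volume: A dh/dt = Q_in − 0.0585 √h. At steady state dh/dt = 0:
Q_in = 0.0585 √h_ss ⇒ √h_ss = 0.131/0.0585 = 2.2393.
h_ss = 2.2393² = 5.0145 m. (Since h₀ = 7.41 m > h_ss, the level will fall toward this value.)

5.01 m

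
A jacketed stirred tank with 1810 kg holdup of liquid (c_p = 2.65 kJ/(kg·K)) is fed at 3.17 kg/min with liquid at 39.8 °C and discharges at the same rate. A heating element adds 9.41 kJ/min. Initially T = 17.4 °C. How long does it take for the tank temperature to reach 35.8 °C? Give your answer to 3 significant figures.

M c_p dT/dt = ṁ c_p (T_in − T) + Q̇.
τ = M/ṁ = 570.98 min; T_ss = T_in + Q̇/(ṁ c_p) = 40.920 °C.
T(t) = T_ss + (T₀ − T_ss) e^(−t/τ). Set T = 35.8:
e^(−t/τ) = (35.8 − 40.920)/(17.4 − 40.920) = 0.21769
t = −570.98 · ln(0.21769) = 870.55 min.

871 min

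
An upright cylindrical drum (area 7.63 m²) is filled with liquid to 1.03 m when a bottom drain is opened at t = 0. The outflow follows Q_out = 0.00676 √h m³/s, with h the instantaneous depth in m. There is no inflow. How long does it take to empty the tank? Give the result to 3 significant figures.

With no inflow, A dh/dt = −0.00676 √h.
Separate and integrate: 2(√h − √h₀) = −(0.00676/A) t.
Tank is empty when √h = 0: t_empty = 2A√h₀/0.00676.
t_empty = 2·7.63·√1.03/0.00676 = 15.260·1.0149/0.00676 = 2291.0 s.

2290 s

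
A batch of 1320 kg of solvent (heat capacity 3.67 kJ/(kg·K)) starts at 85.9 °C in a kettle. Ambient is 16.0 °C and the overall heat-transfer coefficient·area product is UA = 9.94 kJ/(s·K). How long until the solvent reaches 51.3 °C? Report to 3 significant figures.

Unsteady energy balance on the tank contents: M c_p dT/dt = −UA(T − T_amb).
τ = M c_p/UA = 487.36 s; T_ss = T_amb = 16.000 °C.
T(t) = T_ss + (T₀ − T_ss)e^(−t/τ); set T = 51.3:
t = −τ ln[(T − T_ss)/(T₀ − T_ss)] = −487.36 · ln(0.50501) = 332.96 s.

333 s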